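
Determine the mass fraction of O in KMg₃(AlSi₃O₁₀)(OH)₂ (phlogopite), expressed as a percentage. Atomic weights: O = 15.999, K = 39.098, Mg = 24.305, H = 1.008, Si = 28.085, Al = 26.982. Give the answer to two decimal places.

M(KMg₃(AlSi₃O₁₀)(OH)₂) = 417.254 g/mol.
O contributes 12 × 15.999 = 191.988 g per mole.
191.988/417.254 = 0.4601 → 46.01%.

46.01 mass %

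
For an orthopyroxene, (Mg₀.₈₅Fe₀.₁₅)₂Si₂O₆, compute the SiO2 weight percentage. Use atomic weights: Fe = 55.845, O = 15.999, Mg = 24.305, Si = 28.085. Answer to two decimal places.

57.16 wt%

Formula mass = 210.236 g/mol.
2 Si → 2.0000 mol SiO2 per formula unit; M(SiO2) = 60.083, so SiO2 mass = 120.166 g.
120.166/210.236 × 100 = 57.16 wt%.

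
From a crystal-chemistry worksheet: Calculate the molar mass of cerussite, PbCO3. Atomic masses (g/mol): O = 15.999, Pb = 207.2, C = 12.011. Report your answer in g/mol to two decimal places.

267.21 g/mol

M = 1*207.2 + 1*12.011 + 3*15.999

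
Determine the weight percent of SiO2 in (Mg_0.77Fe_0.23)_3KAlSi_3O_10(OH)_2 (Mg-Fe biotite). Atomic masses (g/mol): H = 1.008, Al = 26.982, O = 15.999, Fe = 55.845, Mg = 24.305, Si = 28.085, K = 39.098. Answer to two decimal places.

M((Mg_0.77Fe_0.23)_3KAlSi_3O_10(OH)_2) = 439.017 g/mol; M(SiO2) = 60.083 g/mol.
Moles SiO2 per formula unit = 3 Si ÷ 1 = 3.0000.
SiO2 fraction = (3.0000 × 60.083) / 439.017 = 180.249/439.017 = 0.4106.

41.06 wt%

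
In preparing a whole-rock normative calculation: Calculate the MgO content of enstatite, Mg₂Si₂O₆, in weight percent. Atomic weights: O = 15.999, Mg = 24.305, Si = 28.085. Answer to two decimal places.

Molar mass of Mg₂Si₂O₆ = 2·24.305 + 2·28.085 + 6·15.999 = 200.774 g/mol.
Each formula unit contains 2 Mg, equivalent to 2/1 = 2.0000 mol MgO.
M(MgO) = 1×24.305 + 1×15.999 = 40.304 g/mol.
Mass of MgO per formula unit = 2.0000 × 40.304 = 80.608 g.
MgO wt% = 80.608 / 200.774 × 100 = 40.15%.

40.15 wt%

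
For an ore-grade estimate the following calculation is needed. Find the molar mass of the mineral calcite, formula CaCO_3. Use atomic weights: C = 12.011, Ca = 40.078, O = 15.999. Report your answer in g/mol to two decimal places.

M = 1*40.078 + 1*12.011 + 3*15.999

100.09 g/mol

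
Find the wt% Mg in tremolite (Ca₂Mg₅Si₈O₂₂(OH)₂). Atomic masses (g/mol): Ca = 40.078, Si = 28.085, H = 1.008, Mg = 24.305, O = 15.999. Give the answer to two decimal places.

Molar mass of Ca₂Mg₅Si₈O₂₂(OH)₂: 2×40.078 + 5×24.305 + 8×28.085 + 24×15.999 + 2×1.008 = 812.353 g/mol.
Mass of Mg per formula unit: 5 × 24.305 = 121.525 g.
Weight fraction Mg = 121.525 / 812.353 = 0.1496.

14.96 wt%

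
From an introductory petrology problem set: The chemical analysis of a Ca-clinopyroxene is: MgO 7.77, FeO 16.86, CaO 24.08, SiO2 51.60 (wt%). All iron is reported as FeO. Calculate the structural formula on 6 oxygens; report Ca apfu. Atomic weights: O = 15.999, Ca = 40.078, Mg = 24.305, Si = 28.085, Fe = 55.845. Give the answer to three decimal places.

MgO (M=40.304): mol = 0.19278; Mg = 0.19278, O = 0.19278.
FeO (M=71.844): mol = 0.23468; Fe = 0.23468, O = 0.23468.
CaO (M=56.077): mol = 0.42941; Ca = 0.42941, O = 0.42941.
SiO2 (M=60.083): mol = 0.85881; Si = 0.85881, O = 1.71762.
ΣO = 2.57449; factor = 6/ΣO = 2.33056.
Ca apfu = 0.42941 × 2.33056 = 1.001.

1.001 Ca apfu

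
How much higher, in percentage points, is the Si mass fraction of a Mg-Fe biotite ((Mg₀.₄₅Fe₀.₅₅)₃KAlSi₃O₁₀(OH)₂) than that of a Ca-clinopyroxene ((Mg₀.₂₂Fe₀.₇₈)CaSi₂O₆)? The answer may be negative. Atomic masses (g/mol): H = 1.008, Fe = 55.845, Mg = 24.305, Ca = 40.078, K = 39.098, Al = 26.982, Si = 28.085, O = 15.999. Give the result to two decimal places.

First mineral: 84.255 g Si in 469.295 g formula = 17.95 wt% Si.
Second mineral: 56.170 g Si in 241.148 g formula = 23.29 wt% Si.
17.95% − 23.29% gives a difference of -5.34 percentage points.

-5.34 percentage points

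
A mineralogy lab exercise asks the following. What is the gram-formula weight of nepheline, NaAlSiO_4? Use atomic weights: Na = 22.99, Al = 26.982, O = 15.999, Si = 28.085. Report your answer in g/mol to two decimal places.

The formula mass is the sum 1×22.99 + 1×26.982 + 1×28.085 + 4×15.999.

142.05 g/mol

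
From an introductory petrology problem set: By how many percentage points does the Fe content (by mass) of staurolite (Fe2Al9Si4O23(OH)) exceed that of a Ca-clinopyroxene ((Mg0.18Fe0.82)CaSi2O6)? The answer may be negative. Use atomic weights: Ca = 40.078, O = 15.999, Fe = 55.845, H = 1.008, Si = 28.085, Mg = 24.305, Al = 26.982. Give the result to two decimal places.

Fe in Fe2Al9Si4O23(OH): molar mass 851.852 g/mol; 2×55.845 = 111.690 g → 13.11 wt%.
Fe in (Mg0.18Fe0.82)CaSi2O6: molar mass 242.410 g/mol; 0.82×55.845 = 45.793 g → 18.89 wt%.
Difference = 13.11 − 18.89 = -5.78 percentage points.

-5.78 percentage points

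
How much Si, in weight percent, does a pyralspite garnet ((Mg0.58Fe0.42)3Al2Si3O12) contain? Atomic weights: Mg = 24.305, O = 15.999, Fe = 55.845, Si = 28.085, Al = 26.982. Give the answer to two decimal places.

19.03 weight percent

Molar mass of (Mg0.58Fe0.42)3Al2Si3O12: 1.74*24.305 + 1.26*55.845 + 2*26.982 + 3*28.085 + 12*15.999 = 442.862 g/mol.
Mass of Si per formula unit: 3 × 28.085 = 84.255 g.
Weight fraction Si = 84.255 / 442.862 = 0.1903.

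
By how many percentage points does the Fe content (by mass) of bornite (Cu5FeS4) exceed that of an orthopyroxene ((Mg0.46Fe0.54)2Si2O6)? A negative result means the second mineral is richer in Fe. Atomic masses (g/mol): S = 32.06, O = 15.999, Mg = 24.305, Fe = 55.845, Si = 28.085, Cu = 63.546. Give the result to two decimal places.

M(Cu5FeS4) = 501.815 g/mol, so wt% Fe = 55.845/501.815 × 100 = 11.13%.
M((Mg0.46Fe0.54)2Si2O6) = 234.837 g/mol, so wt% Fe = 60.313/234.837 × 100 = 25.68%.
11.13 − 25.68 = -14.55 pp.

-14.55 percentage points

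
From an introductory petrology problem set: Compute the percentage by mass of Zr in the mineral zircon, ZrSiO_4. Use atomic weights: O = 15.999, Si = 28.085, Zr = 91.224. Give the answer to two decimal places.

M(ZrSiO_4) = 183.305 g/mol.
Zr contributes 1 × 91.224 = 91.224 g per mole.
91.224/183.305 = 0.4977 → 49.77%.

49.77 wt%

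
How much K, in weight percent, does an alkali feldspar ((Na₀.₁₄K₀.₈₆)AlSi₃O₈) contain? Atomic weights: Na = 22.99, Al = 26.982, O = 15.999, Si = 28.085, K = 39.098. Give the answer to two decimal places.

Molar mass of (Na₀.₁₄K₀.₈₆)AlSi₃O₈: 0.14·22.99 + 0.86·39.098 + 1·26.982 + 3·28.085 + 8·15.999 = 276.072 g/mol.
Mass of K per formula unit: 0.86 × 39.098 = 33.624 g.
Weight fraction K = 33.624 / 276.072 = 0.1218.

12.18 weight percent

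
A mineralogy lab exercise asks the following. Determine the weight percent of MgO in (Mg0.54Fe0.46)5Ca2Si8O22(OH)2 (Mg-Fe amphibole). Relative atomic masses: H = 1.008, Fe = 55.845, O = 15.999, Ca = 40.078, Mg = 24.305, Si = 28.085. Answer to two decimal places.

12.30 wt%

Formula mass = 884.895 g/mol.
2.70 Mg → 2.7000 mol MgO per formula unit; M(MgO) = 40.304, so MgO mass = 108.821 g.
108.821/884.895 × 100 = 12.30 wt%.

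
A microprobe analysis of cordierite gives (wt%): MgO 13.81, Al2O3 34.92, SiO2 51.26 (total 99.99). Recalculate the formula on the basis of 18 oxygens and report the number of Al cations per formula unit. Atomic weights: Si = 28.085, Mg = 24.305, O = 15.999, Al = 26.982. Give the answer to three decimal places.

13.81 wt% MgO ÷ 40.304 g/mol = 0.34265 mol, giving 0.34265 Mg and 0.34265 O.
34.92 wt% Al2O3 ÷ 101.961 g/mol = 0.34248 mol, giving 0.68496 Al and 1.02744 O.
51.26 wt% SiO2 ÷ 60.083 g/mol = 0.85315 mol, giving 0.85315 Si and 1.70630 O.
Oxygen sums to 3.07639; scaling by 18/3.07639 = 5.85101 puts the formula on 18 O.
Al: 0.68496 × 5.85101 = 4.008 atoms per formula unit.

4.008 Al apfu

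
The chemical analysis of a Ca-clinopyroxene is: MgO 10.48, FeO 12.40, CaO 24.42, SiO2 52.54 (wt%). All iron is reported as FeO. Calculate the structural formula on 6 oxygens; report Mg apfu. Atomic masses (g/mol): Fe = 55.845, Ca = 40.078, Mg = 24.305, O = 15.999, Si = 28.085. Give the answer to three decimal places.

0.596 Mg apfu

MgO (M=40.304): mol = 0.26002; Mg = 0.26002, O = 0.26002.
FeO (M=71.844): mol = 0.17260; Fe = 0.17260, O = 0.17260.
CaO (M=56.077): mol = 0.43547; Ca = 0.43547, O = 0.43547.
SiO2 (M=60.083): mol = 0.87446; Si = 0.87446, O = 1.74892.
ΣO = 2.61701; factor = 6/ΣO = 2.29269.
Mg apfu = 0.26002 × 2.29269 = 0.596.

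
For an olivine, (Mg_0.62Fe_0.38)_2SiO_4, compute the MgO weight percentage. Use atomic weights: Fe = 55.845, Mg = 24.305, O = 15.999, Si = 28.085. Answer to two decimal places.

30.35 wt%

Formula mass = 164.661 g/mol.
1.24 Mg → 1.2400 mol MgO per formula unit; M(MgO) = 40.304, so MgO mass = 49.977 g.
49.977/164.661 × 100 = 30.35 wt%.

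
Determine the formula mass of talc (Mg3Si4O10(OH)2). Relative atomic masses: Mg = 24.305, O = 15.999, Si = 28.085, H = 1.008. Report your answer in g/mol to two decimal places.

M = 3·24.305 + 4·28.085 + 12·15.999 + 2·1.008

379.26 g/mol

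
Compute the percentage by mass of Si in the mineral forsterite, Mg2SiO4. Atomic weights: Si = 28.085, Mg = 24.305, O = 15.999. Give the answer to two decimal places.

19.96 mass %

Molar mass of Mg2SiO4: 2×24.305 + 1×28.085 + 4×15.999 = 140.691 g/mol.
Mass of Si per formula unit: 1 × 28.085 = 28.085 g.
Weight fraction Si = 28.085 / 140.691 = 0.1996.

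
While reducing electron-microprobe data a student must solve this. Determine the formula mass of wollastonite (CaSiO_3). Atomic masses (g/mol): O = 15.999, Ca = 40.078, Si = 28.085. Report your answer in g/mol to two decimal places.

Ca: 1 × 40.078 = 40.0780
Si: 1 × 28.085 = 28.0850
O: 3 × 15.999 = 47.9970
Summing the contributions gives the formula mass.

116.16 g/mol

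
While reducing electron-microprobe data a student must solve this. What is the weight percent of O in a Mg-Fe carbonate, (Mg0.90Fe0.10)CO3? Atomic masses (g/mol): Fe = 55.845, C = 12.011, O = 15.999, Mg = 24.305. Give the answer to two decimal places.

54.87 wt%

Molar mass of (Mg0.90Fe0.10)CO3: 0.90·24.305 + 0.10·55.845 + 1·12.011 + 3·15.999 = 87.467 g/mol.
Mass of O per formula unit: 3 × 15.999 = 47.997 g.
Weight fraction O = 47.997 / 87.467 = 0.5487.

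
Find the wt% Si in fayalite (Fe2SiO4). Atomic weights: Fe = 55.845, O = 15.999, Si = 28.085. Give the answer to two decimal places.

Molar mass of Fe2SiO4: 2×55.845 + 1×28.085 + 4×15.999 = 203.771 g/mol.
Mass of Si per formula unit: 1 × 28.085 = 28.085 g.
Weight fraction Si = 28.085 / 203.771 = 0.1378.

13.78 mass %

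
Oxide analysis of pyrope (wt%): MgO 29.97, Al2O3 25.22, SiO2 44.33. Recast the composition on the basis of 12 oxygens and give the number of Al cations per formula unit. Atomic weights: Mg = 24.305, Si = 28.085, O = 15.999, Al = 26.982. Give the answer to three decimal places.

MgO (M=40.304): mol = 0.74360; Mg = 0.74360, O = 0.74360.
Al2O3 (M=101.961): mol = 0.24735; Al = 0.49470, O = 0.74205.
SiO2 (M=60.083): mol = 0.73781; Si = 0.73781, O = 1.47562.
ΣO = 2.96127; factor = 12/ΣO = 4.05232.
Al apfu = 0.49470 × 4.05232 = 2.005.

2.005 Al apfu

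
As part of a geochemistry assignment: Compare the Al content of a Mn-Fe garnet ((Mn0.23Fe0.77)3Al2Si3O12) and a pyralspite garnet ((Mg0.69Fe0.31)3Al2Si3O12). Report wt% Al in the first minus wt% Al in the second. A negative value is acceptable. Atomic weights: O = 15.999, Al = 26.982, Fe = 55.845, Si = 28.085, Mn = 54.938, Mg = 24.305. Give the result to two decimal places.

M((Mn0.23Fe0.77)3Al2Si3O12) = 497.116 g/mol, so wt% Al = 53.964/497.116 × 100 = 10.86%.
M((Mg0.69Fe0.31)3Al2Si3O12) = 432.454 g/mol, so wt% Al = 53.964/432.454 × 100 = 12.48%.
10.86 − 12.48 = -1.62 pp.

-1.62 percentage points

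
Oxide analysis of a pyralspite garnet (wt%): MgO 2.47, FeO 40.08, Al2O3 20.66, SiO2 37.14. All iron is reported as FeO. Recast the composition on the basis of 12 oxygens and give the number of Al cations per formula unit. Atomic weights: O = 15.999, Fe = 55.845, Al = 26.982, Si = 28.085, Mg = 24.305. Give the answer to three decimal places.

1.974 Al apfu

2.47 wt% MgO ÷ 40.304 g/mol = 0.06128 mol, giving 0.06128 Mg and 0.06128 O.
40.08 wt% FeO ÷ 71.844 g/mol = 0.55788 mol, giving 0.55788 Fe and 0.55788 O.
20.66 wt% Al2O3 ÷ 101.961 g/mol = 0.20263 mol, giving 0.40526 Al and 0.60789 O.
37.14 wt% SiO2 ÷ 60.083 g/mol = 0.61814 mol, giving 0.61814 Si and 1.23628 O.
Oxygen sums to 2.46333; scaling by 12/2.46333 = 4.87145 puts the formula on 12 O.
Al: 0.40526 × 4.87145 = 1.974 atoms per formula unit.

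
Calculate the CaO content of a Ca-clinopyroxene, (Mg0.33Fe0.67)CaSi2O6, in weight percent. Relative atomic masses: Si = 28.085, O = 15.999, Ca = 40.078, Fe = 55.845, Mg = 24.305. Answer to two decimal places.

Formula mass = 237.679 g/mol.
1 Ca → 1.0000 mol CaO per formula unit; M(CaO) = 56.077, so CaO mass = 56.077 g.
56.077/237.679 × 100 = 23.59 wt%.

23.59 wt%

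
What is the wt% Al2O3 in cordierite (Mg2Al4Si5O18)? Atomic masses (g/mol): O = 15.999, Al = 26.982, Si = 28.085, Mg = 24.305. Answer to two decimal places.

34.86 wt%

Molar mass of Mg2Al4Si5O18 = 2×24.305 + 4×26.982 + 5×28.085 + 18×15.999 = 584.945 g/mol.
Each formula unit contains 4 Al, equivalent to 4/2 = 2.0000 mol Al2O3.
M(Al2O3) = 2×26.982 + 3×15.999 = 101.961 g/mol.
Mass of Al2O3 per formula unit = 2.0000 × 101.961 = 203.922 g.
Al2O3 wt% = 203.922 / 584.945 × 100 = 34.86%.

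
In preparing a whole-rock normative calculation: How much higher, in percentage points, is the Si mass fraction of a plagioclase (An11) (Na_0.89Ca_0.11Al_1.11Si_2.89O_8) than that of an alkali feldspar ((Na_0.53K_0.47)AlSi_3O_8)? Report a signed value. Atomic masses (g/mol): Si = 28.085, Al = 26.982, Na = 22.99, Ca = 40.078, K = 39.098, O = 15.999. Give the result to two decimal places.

-0.48 percentage points

Si in Na_0.89Ca_0.11Al_1.11Si_2.89O_8: molar mass 263.977 g/mol; 2.89×28.085 = 81.166 g → 30.75 wt%.
Si in (Na_0.53K_0.47)AlSi_3O_8: molar mass 269.790 g/mol; 3×28.085 = 84.255 g → 31.23 wt%.
Difference = 30.75 − 31.23 = -0.48 percentage points.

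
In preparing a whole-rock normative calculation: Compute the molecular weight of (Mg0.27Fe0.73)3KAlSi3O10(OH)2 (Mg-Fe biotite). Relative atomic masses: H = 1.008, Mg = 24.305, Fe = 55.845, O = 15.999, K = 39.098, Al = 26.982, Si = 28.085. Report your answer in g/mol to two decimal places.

M = 0.81*24.305 + 2.19*55.845 + 1*39.098 + 1*26.982 + 3*28.085 + 12*15.999 + 2*1.008

486.33 g/mol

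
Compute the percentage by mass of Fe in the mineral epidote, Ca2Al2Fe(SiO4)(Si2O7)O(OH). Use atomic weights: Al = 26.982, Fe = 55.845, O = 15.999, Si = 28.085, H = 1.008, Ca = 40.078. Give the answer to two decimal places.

11.56 mass %

M(Ca2Al2Fe(SiO4)(Si2O7)O(OH)) = 483.215 g/mol.
Fe contributes 1 × 55.845 = 55.845 g per mole.
55.845/483.215 = 0.1156 → 11.56%.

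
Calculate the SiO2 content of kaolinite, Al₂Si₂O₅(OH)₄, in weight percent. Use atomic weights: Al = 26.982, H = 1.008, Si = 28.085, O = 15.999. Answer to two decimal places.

46.55 wt%

M(Al₂Si₂O₅(OH)₄) = 258.157 g/mol; M(SiO2) = 60.083 g/mol.
Moles SiO2 per formula unit = 2 Si ÷ 1 = 2.0000.
SiO2 fraction = (2.0000 × 60.083) / 258.157 = 120.166/258.157 = 0.4655.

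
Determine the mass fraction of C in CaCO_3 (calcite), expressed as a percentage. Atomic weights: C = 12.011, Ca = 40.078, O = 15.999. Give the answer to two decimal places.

12.00 weight percent

M(CaCO_3) = 100.086 g/mol.
C contributes 1 × 12.011 = 12.011 g per mole.
12.011/100.086 = 0.1200 → 12.00%.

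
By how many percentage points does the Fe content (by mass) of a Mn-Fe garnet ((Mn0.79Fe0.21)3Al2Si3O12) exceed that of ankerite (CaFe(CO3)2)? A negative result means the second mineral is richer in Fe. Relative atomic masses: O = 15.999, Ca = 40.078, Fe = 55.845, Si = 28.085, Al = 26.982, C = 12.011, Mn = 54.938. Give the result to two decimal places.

-18.76 percentage points

M((Mn0.79Fe0.21)3Al2Si3O12) = 495.592 g/mol, so wt% Fe = 35.182/495.592 × 100 = 7.10%.
M(CaFe(CO3)2) = 215.939 g/mol, so wt% Fe = 55.845/215.939 × 100 = 25.86%.
7.10 − 25.86 = -18.76 pp.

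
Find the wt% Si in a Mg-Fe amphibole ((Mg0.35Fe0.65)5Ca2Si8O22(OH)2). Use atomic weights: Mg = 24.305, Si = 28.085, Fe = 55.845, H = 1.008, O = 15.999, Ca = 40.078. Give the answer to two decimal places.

Formula mass = 1.75×24.305 + 3.25×55.845 + 2×40.078 + 8×28.085 + 24×15.999 + 2×1.008 = 914.858 g/mol, of which 224.680 g is Si.
So Si makes up 224.680/914.858 = 0.2456 of the mass, i.e. 24.56%.

24.56 mass %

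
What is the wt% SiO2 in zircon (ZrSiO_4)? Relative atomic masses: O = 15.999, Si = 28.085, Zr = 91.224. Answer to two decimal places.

32.78 wt%

Formula mass = 183.305 g/mol.
1 Si → 1.0000 mol SiO2 per formula unit; M(SiO2) = 60.083, so SiO2 mass = 60.083 g.
60.083/183.305 × 100 = 32.78 wt%.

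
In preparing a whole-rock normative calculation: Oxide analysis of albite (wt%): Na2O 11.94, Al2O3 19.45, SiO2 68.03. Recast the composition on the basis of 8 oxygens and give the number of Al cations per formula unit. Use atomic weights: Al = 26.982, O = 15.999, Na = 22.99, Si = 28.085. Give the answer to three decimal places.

1.007 Al apfu

Na2O: 11.94/61.979 = 0.19265 mol → 0.38530 mol Na, 0.19265 mol O.
Al2O3: 19.45/101.961 = 0.19076 mol → 0.38152 mol Al, 0.57228 mol O.
SiO2: 68.03/60.083 = 1.13227 mol → 1.13227 mol Si, 2.26454 mol O.
Total oxygen = 3.02947 mol. Normalization factor = 8/3.02947 = 2.64073.
Al per 8 O = 0.38152 × 2.64073 = 1.007.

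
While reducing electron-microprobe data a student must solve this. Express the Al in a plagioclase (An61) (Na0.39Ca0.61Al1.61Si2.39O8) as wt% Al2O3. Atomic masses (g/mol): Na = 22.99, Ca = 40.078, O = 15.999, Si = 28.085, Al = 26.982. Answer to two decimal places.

30.18 wt%

Molar mass of Na0.39Ca0.61Al1.61Si2.39O8 = 0.39*22.99 + 0.61*40.078 + 1.61*26.982 + 2.39*28.085 + 8*15.999 = 271.970 g/mol.
Each formula unit contains 1.61 Al, equivalent to 1.61/2 = 0.8050 mol Al2O3.
M(Al2O3) = 2×26.982 + 3×15.999 = 101.961 g/mol.
Mass of Al2O3 per formula unit = 0.8050 × 101.961 = 82.079 g.
Al2O3 wt% = 82.079 / 271.970 × 100 = 30.18%.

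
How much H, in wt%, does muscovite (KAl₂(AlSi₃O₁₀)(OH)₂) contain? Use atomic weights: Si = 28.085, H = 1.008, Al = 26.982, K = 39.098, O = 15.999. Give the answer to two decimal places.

Molar mass of KAl₂(AlSi₃O₁₀)(OH)₂: 1·39.098 + 3·26.982 + 3·28.085 + 12·15.999 + 2·1.008 = 398.303 g/mol.
Mass of H per formula unit: 2 × 1.008 = 2.016 g.
Weight fraction H = 2.016 / 398.303 = 0.0051.

0.51 wt%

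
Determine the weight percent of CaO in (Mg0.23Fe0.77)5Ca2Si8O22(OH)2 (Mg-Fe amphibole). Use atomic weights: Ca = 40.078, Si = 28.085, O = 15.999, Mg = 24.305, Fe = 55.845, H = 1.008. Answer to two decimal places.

12.01 wt%

Formula mass = 933.782 g/mol.
2 Ca → 2.0000 mol CaO per formula unit; M(CaO) = 56.077, so CaO mass = 112.154 g.
112.154/933.782 × 100 = 12.01 wt%.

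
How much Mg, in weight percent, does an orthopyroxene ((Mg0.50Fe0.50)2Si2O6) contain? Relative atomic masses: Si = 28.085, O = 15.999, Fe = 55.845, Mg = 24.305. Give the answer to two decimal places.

Formula mass = 1*24.305 + 1*55.845 + 2*28.085 + 6*15.999 = 232.314 g/mol, of which 24.305 g is Mg.
So Mg makes up 24.305/232.314 = 0.1046 of the mass, i.e. 10.46%.

10.46 weight percent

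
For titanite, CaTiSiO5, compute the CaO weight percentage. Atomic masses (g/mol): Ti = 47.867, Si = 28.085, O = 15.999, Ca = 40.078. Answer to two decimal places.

Molar mass of CaTiSiO5 = 1·40.078 + 1·47.867 + 1·28.085 + 5·15.999 = 196.025 g/mol.
Each formula unit contains 1 Ca, equivalent to 1/1 = 1.0000 mol CaO.
M(CaO) = 1×40.078 + 1×15.999 = 56.077 g/mol.
Mass of CaO per formula unit = 1.0000 × 56.077 = 56.077 g.
CaO wt% = 56.077 / 196.025 × 100 = 28.61%.

28.61 wt%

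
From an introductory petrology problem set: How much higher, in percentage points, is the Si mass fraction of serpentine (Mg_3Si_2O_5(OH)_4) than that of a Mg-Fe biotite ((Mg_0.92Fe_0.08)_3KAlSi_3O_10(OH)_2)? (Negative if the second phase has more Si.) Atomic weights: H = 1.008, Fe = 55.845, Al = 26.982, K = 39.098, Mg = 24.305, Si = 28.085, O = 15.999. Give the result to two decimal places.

0.44 percentage points

Si in Mg_3Si_2O_5(OH)_4: molar mass 277.108 g/mol; 2×28.085 = 56.170 g → 20.27 wt%.
Si in (Mg_0.92Fe_0.08)_3KAlSi_3O_10(OH)_2: molar mass 424.824 g/mol; 3×28.085 = 84.255 g → 19.83 wt%.
Difference = 20.27 − 19.83 = 0.44 percentage points.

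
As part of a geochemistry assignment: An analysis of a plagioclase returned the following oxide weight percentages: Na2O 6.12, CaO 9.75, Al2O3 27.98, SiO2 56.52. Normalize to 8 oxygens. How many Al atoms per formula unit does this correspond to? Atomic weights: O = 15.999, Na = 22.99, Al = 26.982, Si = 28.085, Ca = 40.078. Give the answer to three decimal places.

Na2O: 6.12/61.979 = 0.09874 mol → 0.19748 mol Na, 0.09874 mol O.
CaO: 9.75/56.077 = 0.17387 mol → 0.17387 mol Ca, 0.17387 mol O.
Al2O3: 27.98/101.961 = 0.27442 mol → 0.54884 mol Al, 0.82326 mol O.
SiO2: 56.52/60.083 = 0.94070 mol → 0.94070 mol Si, 1.88140 mol O.
Total oxygen = 2.97727 mol. Normalization factor = 8/2.97727 = 2.68703.
Al per 8 O = 0.54884 × 2.68703 = 1.475.

1.475 Al apfu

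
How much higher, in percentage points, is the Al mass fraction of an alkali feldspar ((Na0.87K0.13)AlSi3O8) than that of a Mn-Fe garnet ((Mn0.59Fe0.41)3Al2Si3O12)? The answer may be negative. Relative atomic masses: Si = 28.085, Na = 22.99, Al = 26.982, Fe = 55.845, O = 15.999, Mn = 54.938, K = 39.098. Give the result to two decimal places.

-0.67 percentage points

Al in (Na0.87K0.13)AlSi3O8: molar mass 264.313 g/mol; 1×26.982 = 26.982 g → 10.21 wt%.
Al in (Mn0.59Fe0.41)3Al2Si3O12: molar mass 496.137 g/mol; 2×26.982 = 53.964 g → 10.88 wt%.
Difference = 10.21 − 10.88 = -0.67 percentage points.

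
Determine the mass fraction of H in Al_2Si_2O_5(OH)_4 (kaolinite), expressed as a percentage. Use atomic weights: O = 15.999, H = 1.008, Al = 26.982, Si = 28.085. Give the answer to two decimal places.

1.56 mass %

M(Al_2Si_2O_5(OH)_4) = 258.157 g/mol.
H contributes 4 × 1.008 = 4.032 g per mole.
4.032/258.157 = 0.0156 → 1.56%.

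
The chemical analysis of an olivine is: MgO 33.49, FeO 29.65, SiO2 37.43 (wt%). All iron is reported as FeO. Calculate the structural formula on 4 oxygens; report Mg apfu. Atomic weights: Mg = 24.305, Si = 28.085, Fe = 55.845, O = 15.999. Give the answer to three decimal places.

MgO: 33.49/40.304 = 0.83093 mol → 0.83093 mol Mg, 0.83093 mol O.
FeO: 29.65/71.844 = 0.41270 mol → 0.41270 mol Fe, 0.41270 mol O.
SiO2: 37.43/60.083 = 0.62297 mol → 0.62297 mol Si, 1.24594 mol O.
Total oxygen = 2.48957 mol. Normalization factor = 4/2.48957 = 1.60670.
Mg per 4 O = 0.83093 × 1.60670 = 1.335.

1.335 Mg apfu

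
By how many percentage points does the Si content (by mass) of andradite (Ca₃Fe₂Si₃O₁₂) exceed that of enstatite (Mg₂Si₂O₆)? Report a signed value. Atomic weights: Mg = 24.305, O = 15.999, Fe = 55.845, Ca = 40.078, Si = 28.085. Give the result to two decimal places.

First mineral: 84.255 g Si in 508.167 g formula = 16.58 wt% Si.
Second mineral: 56.170 g Si in 200.774 g formula = 27.98 wt% Si.
16.58% − 27.98% gives a difference of -11.40 percentage points.

-11.40 percentage points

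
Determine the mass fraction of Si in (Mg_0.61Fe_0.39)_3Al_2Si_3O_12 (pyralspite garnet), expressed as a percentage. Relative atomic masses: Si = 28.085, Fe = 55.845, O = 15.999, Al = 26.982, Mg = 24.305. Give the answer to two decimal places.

Molar mass of (Mg_0.61Fe_0.39)_3Al_2Si_3O_12: 1.83·24.305 + 1.17·55.845 + 2·26.982 + 3·28.085 + 12·15.999 = 440.024 g/mol.
Mass of Si per formula unit: 3 × 28.085 = 84.255 g.
Weight fraction Si = 84.255 / 440.024 = 0.1915.

19.15 mass %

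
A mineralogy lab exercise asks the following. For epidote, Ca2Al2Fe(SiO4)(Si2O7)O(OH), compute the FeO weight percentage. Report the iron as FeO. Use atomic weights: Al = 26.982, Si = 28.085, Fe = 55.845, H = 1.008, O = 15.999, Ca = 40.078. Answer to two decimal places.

M(Ca2Al2Fe(SiO4)(Si2O7)O(OH)) = 483.215 g/mol; M(FeO) = 71.844 g/mol.
Moles FeO per formula unit = 1 Fe ÷ 1 = 1.0000.
FeO fraction = (1.0000 × 71.844) / 483.215 = 71.844/483.215 = 0.1487.

14.87 wt%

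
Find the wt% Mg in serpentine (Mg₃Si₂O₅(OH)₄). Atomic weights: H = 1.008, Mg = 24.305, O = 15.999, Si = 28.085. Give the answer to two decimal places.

Formula mass = 3·24.305 + 2·28.085 + 9·15.999 + 4·1.008 = 277.108 g/mol, of which 72.915 g is Mg.
So Mg makes up 72.915/277.108 = 0.2631 of the mass, i.e. 26.31%.

26.31 wt%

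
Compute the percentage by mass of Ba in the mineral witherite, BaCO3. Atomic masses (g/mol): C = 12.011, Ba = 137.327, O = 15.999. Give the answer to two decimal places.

69.59 mass %

Molar mass of BaCO3: 1*137.327 + 1*12.011 + 3*15.999 = 197.335 g/mol.
Mass of Ba per formula unit: 1 × 137.327 = 137.327 g.
Weight fraction Ba = 137.327 / 197.335 = 0.6959.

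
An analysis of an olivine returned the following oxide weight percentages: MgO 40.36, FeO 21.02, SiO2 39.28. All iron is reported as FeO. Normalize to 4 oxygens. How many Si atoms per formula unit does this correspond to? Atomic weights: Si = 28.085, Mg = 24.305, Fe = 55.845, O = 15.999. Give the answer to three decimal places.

MgO (M=40.304): mol = 1.00139; Mg = 1.00139, O = 1.00139.
FeO (M=71.844): mol = 0.29258; Fe = 0.29258, O = 0.29258.
SiO2 (M=60.083): mol = 0.65376; Si = 0.65376, O = 1.30752.
ΣO = 2.60149; factor = 4/ΣO = 1.53758.
Si apfu = 0.65376 × 1.53758 = 1.005.

1.005 Si apfu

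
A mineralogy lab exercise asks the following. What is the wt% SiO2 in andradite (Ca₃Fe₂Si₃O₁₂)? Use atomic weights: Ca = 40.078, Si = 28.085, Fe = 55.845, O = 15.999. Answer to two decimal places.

35.47 wt%

Formula mass = 508.167 g/mol.
3 Si → 3.0000 mol SiO2 per formula unit; M(SiO2) = 60.083, so SiO2 mass = 180.249 g.
180.249/508.167 × 100 = 35.47 wt%.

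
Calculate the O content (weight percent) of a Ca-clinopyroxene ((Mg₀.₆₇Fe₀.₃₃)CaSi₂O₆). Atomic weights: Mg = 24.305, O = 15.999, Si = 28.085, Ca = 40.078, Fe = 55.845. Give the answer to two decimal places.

42.30 weight percent

Formula mass = 0.67×24.305 + 0.33×55.845 + 1×40.078 + 2×28.085 + 6×15.999 = 226.955 g/mol, of which 95.994 g is O.
So O makes up 95.994/226.955 = 0.4230 of the mass, i.e. 42.30%.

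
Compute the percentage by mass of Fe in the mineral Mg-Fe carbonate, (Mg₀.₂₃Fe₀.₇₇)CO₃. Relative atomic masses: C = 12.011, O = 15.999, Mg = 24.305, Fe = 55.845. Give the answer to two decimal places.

39.60 mass %

Molar mass of (Mg₀.₂₃Fe₀.₇₇)CO₃: 0.23*24.305 + 0.77*55.845 + 1*12.011 + 3*15.999 = 108.599 g/mol.
Mass of Fe per formula unit: 0.77 × 55.845 = 43.001 g.
Weight fraction Fe = 43.001 / 108.599 = 0.3960.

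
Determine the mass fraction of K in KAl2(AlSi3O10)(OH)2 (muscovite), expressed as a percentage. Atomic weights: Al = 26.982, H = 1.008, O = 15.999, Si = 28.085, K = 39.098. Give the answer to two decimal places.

9.82 wt%

Molar mass of KAl2(AlSi3O10)(OH)2: 1*39.098 + 3*26.982 + 3*28.085 + 12*15.999 + 2*1.008 = 398.303 g/mol.
Mass of K per formula unit: 1 × 39.098 = 39.098 g.
Weight fraction K = 39.098 / 398.303 = 0.0982.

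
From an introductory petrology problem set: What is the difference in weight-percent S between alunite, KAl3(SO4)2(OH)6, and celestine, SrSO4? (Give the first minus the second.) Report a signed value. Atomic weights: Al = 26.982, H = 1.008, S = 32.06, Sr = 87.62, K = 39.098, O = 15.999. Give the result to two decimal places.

-1.97 percentage points

First mineral: 64.120 g S in 414.198 g formula = 15.48 wt% S.
Second mineral: 32.060 g S in 183.676 g formula = 17.45 wt% S.
15.48% − 17.45% gives a difference of -1.97 percentage points.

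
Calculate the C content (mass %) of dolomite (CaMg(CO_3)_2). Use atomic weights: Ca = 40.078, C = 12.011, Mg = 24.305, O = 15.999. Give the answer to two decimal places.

Formula mass = 1·40.078 + 1·24.305 + 2·12.011 + 6·15.999 = 184.399 g/mol, of which 24.022 g is C.
So C makes up 24.022/184.399 = 0.1303 of the mass, i.e. 13.03%.

13.03 mass %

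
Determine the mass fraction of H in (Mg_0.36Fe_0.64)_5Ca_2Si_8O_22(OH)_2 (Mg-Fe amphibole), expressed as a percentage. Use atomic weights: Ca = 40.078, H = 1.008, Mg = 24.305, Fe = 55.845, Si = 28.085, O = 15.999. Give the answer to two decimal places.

Molar mass of (Mg_0.36Fe_0.64)_5Ca_2Si_8O_22(OH)_2: 1.80·24.305 + 3.20·55.845 + 2·40.078 + 8·28.085 + 24·15.999 + 2·1.008 = 913.281 g/mol.
Mass of H per formula unit: 2 × 1.008 = 2.016 g.
Weight fraction H = 2.016 / 913.281 = 0.0022.

0.22 weight percent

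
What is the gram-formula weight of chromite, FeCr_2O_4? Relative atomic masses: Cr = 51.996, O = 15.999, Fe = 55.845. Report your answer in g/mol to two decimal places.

223.83 g/mol

Fe: 1 × 55.845 = 55.8450
Cr: 2 × 51.996 = 103.9920
O: 4 × 15.999 = 63.9960
Summing the contributions gives the formula mass.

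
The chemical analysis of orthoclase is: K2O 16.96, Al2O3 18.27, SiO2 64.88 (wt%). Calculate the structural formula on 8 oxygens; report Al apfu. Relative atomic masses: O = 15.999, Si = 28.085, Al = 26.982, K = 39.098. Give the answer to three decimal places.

K2O (M=94.195): mol = 0.18005; K = 0.36010, O = 0.18005.
Al2O3 (M=101.961): mol = 0.17919; Al = 0.35838, O = 0.53757.
SiO2 (M=60.083): mol = 1.07984; Si = 1.07984, O = 2.15968.
ΣO = 2.87730; factor = 8/ΣO = 2.78038.
Al apfu = 0.35838 × 2.78038 = 0.996.

0.996 Al apfu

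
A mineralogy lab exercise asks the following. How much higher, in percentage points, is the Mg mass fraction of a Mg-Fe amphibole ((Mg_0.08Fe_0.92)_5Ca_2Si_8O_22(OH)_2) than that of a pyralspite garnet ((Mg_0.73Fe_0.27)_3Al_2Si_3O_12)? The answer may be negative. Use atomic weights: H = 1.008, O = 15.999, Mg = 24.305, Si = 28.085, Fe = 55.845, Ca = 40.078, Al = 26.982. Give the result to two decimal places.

-11.40 percentage points

M((Mg_0.08Fe_0.92)_5Ca_2Si_8O_22(OH)_2) = 957.437 g/mol, so wt% Mg = 9.722/957.437 × 100 = 1.02%.
M((Mg_0.73Fe_0.27)_3Al_2Si_3O_12) = 428.669 g/mol, so wt% Mg = 53.228/428.669 × 100 = 12.42%.
1.02 − 12.42 = -11.40 pp.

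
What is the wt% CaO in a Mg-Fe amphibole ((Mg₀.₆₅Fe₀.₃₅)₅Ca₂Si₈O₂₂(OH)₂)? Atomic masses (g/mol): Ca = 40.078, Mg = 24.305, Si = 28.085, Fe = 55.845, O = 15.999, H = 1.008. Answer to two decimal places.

12.93 wt%

Formula mass = 867.548 g/mol.
2 Ca → 2.0000 mol CaO per formula unit; M(CaO) = 56.077, so CaO mass = 112.154 g.
112.154/867.548 × 100 = 12.93 wt%.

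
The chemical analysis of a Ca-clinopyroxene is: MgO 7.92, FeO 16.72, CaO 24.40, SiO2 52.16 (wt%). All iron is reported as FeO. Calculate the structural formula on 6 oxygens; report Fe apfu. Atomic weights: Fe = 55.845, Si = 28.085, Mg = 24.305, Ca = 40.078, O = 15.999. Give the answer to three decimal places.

0.537 Fe apfu

MgO: 7.92/40.304 = 0.19651 mol → 0.19651 mol Mg, 0.19651 mol O.
FeO: 16.72/71.844 = 0.23273 mol → 0.23273 mol Fe, 0.23273 mol O.
CaO: 24.40/56.077 = 0.43512 mol → 0.43512 mol Ca, 0.43512 mol O.
SiO2: 52.16/60.083 = 0.86813 mol → 0.86813 mol Si, 1.73626 mol O.
Total oxygen = 2.60062 mol. Normalization factor = 6/2.60062 = 2.30714.
Fe per 6 O = 0.23273 × 2.30714 = 0.537.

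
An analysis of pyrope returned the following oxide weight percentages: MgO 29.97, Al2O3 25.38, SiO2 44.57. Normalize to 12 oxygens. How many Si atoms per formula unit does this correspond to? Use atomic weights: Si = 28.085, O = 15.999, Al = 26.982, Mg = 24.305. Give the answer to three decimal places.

29.97 wt% MgO ÷ 40.304 g/mol = 0.74360 mol, giving 0.74360 Mg and 0.74360 O.
25.38 wt% Al2O3 ÷ 101.961 g/mol = 0.24892 mol, giving 0.49784 Al and 0.74676 O.
44.57 wt% SiO2 ÷ 60.083 g/mol = 0.74181 mol, giving 0.74181 Si and 1.48362 O.
Oxygen sums to 2.97398; scaling by 12/2.97398 = 4.03500 puts the formula on 12 O.
Si: 0.74181 × 4.03500 = 2.993 atoms per formula unit.

2.993 Si apfu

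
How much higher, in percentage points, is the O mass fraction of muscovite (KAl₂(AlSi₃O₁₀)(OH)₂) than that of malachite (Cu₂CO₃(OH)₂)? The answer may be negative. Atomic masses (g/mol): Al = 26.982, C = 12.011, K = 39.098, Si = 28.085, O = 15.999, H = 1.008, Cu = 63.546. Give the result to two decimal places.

O in KAl₂(AlSi₃O₁₀)(OH)₂: molar mass 398.303 g/mol; 12×15.999 = 191.988 g → 48.20 wt%.
O in Cu₂CO₃(OH)₂: molar mass 221.114 g/mol; 5×15.999 = 79.995 g → 36.18 wt%.
Difference = 48.20 − 36.18 = 12.02 percentage points.

12.02 percentage points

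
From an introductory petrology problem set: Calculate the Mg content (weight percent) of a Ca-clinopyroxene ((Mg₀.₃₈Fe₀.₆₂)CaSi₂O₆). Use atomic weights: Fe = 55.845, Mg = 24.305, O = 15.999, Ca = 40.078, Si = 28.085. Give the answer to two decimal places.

3.91 weight percent

Molar mass of (Mg₀.₃₈Fe₀.₆₂)CaSi₂O₆: 0.38·24.305 + 0.62·55.845 + 1·40.078 + 2·28.085 + 6·15.999 = 236.102 g/mol.
Mass of Mg per formula unit: 0.38 × 24.305 = 9.236 g.
Weight fraction Mg = 9.236 / 236.102 = 0.0391.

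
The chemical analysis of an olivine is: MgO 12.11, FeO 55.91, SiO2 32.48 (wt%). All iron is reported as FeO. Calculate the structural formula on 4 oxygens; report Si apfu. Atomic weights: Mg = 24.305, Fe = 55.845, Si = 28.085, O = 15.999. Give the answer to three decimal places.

MgO: 12.11/40.304 = 0.30047 mol → 0.30047 mol Mg, 0.30047 mol O.
FeO: 55.91/71.844 = 0.77821 mol → 0.77821 mol Fe, 0.77821 mol O.
SiO2: 32.48/60.083 = 0.54059 mol → 0.54059 mol Si, 1.08118 mol O.
Total oxygen = 2.15986 mol. Normalization factor = 4/2.15986 = 1.85197.
Si per 4 O = 0.54059 × 1.85197 = 1.001.

1.001 Si apfu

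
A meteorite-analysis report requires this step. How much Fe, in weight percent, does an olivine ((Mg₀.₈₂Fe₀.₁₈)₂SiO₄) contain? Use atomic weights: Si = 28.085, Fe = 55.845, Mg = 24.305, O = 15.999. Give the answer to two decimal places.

M((Mg₀.₈₂Fe₀.₁₈)₂SiO₄) = 152.045 g/mol.
Fe contributes 0.36 × 55.845 = 20.104 g per mole.
20.104/152.045 = 0.1322 → 13.22%.

13.22 weight percent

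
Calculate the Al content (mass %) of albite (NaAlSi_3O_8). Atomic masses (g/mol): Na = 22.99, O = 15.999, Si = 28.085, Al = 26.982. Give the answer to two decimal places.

10.29 mass %

Formula mass = 1·22.99 + 1·26.982 + 3·28.085 + 8·15.999 = 262.219 g/mol, of which 26.982 g is Al.
So Al makes up 26.982/262.219 = 0.1029 of the mass, i.e. 10.29%.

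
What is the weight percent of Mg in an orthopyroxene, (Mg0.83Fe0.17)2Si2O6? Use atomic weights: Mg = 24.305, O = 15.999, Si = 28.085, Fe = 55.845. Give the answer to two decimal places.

Molar mass of (Mg0.83Fe0.17)2Si2O6: 1.66×24.305 + 0.34×55.845 + 2×28.085 + 6×15.999 = 211.498 g/mol.
Mass of Mg per formula unit: 1.66 × 24.305 = 40.346 g.
Weight fraction Mg = 40.346 / 211.498 = 0.1908.

19.08 weight percent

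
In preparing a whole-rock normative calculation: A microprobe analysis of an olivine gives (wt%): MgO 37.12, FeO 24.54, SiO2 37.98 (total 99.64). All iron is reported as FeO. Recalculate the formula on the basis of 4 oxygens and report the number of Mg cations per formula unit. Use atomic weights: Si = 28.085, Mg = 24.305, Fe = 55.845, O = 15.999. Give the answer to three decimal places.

1.458 Mg apfu

MgO: 37.12/40.304 = 0.92100 mol → 0.92100 mol Mg, 0.92100 mol O.
FeO: 24.54/71.844 = 0.34157 mol → 0.34157 mol Fe, 0.34157 mol O.
SiO2: 37.98/60.083 = 0.63213 mol → 0.63213 mol Si, 1.26426 mol O.
Total oxygen = 2.52683 mol. Normalization factor = 4/2.52683 = 1.58301.
Mg per 4 O = 0.92100 × 1.58301 = 1.458.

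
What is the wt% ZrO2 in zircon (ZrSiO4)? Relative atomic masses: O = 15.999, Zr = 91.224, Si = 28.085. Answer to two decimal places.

M(ZrSiO4) = 183.305 g/mol; M(ZrO2) = 123.222 g/mol.
Moles ZrO2 per formula unit = 1 Zr ÷ 1 = 1.0000.
ZrO2 fraction = (1.0000 × 123.222) / 183.305 = 123.222/183.305 = 0.6722.

67.22 wt%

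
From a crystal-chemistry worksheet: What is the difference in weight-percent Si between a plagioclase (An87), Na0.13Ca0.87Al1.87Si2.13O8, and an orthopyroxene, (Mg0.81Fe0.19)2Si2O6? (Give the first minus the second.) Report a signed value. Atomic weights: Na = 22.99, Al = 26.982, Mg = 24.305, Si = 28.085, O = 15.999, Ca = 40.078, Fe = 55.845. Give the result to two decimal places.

-4.74 percentage points

First mineral: 59.821 g Si in 276.126 g formula = 21.66 wt% Si.
Second mineral: 56.170 g Si in 212.759 g formula = 26.40 wt% Si.
21.66% − 26.40% gives a difference of -4.74 percentage points.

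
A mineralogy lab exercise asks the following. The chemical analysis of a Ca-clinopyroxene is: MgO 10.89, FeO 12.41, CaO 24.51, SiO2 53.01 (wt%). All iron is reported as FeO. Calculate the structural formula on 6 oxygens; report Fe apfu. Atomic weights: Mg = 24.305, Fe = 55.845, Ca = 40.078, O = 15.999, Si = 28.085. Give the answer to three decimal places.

0.392 Fe apfu

MgO: 10.89/40.304 = 0.27020 mol → 0.27020 mol Mg, 0.27020 mol O.
FeO: 12.41/71.844 = 0.17274 mol → 0.17274 mol Fe, 0.17274 mol O.
CaO: 24.51/56.077 = 0.43708 mol → 0.43708 mol Ca, 0.43708 mol O.
SiO2: 53.01/60.083 = 0.88228 mol → 0.88228 mol Si, 1.76456 mol O.
Total oxygen = 2.64458 mol. Normalization factor = 6/2.64458 = 2.26879.
Fe per 6 O = 0.17274 × 2.26879 = 0.392.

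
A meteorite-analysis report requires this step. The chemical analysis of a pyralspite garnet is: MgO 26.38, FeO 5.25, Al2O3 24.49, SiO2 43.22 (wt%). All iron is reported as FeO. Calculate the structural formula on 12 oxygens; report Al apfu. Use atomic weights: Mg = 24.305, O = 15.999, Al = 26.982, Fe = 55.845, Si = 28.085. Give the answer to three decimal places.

1.997 Al apfu

26.38 wt% MgO ÷ 40.304 g/mol = 0.65453 mol, giving 0.65453 Mg and 0.65453 O.
5.25 wt% FeO ÷ 71.844 g/mol = 0.07307 mol, giving 0.07307 Fe and 0.07307 O.
24.49 wt% Al2O3 ÷ 101.961 g/mol = 0.24019 mol, giving 0.48038 Al and 0.72057 O.
43.22 wt% SiO2 ÷ 60.083 g/mol = 0.71934 mol, giving 0.71934 Si and 1.43868 O.
Oxygen sums to 2.88685; scaling by 12/2.88685 = 4.15678 puts the formula on 12 O.
Al: 0.48038 × 4.15678 = 1.997 atoms per formula unit.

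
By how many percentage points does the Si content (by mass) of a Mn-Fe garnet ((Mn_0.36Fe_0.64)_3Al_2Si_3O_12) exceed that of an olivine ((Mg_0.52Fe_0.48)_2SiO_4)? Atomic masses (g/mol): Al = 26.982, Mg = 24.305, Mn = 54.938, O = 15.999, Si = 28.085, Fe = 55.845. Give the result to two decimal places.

0.53 percentage points

First mineral: 84.255 g Si in 496.762 g formula = 16.96 wt% Si.
Second mineral: 28.085 g Si in 170.969 g formula = 16.43 wt% Si.
16.96% − 16.43% gives a difference of 0.53 percentage points.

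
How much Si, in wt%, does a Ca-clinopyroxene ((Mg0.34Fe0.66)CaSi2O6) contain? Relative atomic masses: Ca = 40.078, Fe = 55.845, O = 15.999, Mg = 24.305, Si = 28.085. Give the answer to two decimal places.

23.66 wt%

M((Mg0.34Fe0.66)CaSi2O6) = 237.363 g/mol.
Si contributes 2 × 28.085 = 56.170 g per mole.
56.170/237.363 = 0.2366 → 23.66%.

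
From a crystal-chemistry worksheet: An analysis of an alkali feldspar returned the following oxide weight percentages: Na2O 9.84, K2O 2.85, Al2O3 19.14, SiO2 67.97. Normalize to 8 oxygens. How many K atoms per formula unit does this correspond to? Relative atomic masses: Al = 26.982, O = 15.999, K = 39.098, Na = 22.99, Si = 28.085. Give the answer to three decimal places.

0.161 K apfu

Na2O (M=61.979): mol = 0.15876; Na = 0.31752, O = 0.15876.
K2O (M=94.195): mol = 0.03026; K = 0.06052, O = 0.03026.
Al2O3 (M=101.961): mol = 0.18772; Al = 0.37544, O = 0.56316.
SiO2 (M=60.083): mol = 1.13127; Si = 1.13127, O = 2.26254.
ΣO = 3.01472; factor = 8/ΣO = 2.65365.
K apfu = 0.06052 × 2.65365 = 0.161.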